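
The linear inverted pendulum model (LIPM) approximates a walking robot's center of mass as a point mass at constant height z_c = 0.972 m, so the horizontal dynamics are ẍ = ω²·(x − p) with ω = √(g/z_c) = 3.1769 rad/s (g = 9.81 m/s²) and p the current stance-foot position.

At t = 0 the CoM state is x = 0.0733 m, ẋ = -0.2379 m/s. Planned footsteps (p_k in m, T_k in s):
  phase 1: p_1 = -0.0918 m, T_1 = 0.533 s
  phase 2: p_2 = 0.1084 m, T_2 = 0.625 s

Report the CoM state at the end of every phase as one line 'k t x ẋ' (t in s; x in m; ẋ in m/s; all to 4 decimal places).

1 0.5330 0.1755 0.7091
2 1.1580 1.1550 3.3929

phase 1: p=-0.0918, T=0.533, ωT=1.693288, cosh=2.810621, sinh=2.626707; start (x,ẋ)=(0.073300, -0.237900) → end (x,ẋ)=(0.175534, 0.709077)
phase 2: p=0.1084, T=0.625, ωT=1.985562, cosh=3.710223, sinh=3.572920; start (x,ẋ)=(0.175534, 0.709077) → end (x,ẋ)=(1.154951, 3.392864)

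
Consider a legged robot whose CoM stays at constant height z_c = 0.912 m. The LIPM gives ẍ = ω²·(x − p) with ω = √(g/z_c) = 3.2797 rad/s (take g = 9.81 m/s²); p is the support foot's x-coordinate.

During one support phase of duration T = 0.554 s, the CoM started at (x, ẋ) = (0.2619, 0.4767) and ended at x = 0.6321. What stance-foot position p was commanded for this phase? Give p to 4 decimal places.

p = 0.2921

ωT = 3.2797·0.554 = 1.816954; cosh(ωT) = 3.157803, sinh(ωT) = 2.995283
x(T) = p + (x₀−p)·cosh(ωT) + (ẋ₀/ω)·sinh(ωT) ⇒ p·(1 − cosh) = x(T) − x₀·cosh − (ẋ₀/ω)·sinh
numerator   = 0.6321 − (0.2619)·3.157803 − (0.4767/3.2797)·2.995283 = -0.630289
denominator = 1 − 3.157803 = -2.157803
p = -0.630289 / -2.157803 = 0.2921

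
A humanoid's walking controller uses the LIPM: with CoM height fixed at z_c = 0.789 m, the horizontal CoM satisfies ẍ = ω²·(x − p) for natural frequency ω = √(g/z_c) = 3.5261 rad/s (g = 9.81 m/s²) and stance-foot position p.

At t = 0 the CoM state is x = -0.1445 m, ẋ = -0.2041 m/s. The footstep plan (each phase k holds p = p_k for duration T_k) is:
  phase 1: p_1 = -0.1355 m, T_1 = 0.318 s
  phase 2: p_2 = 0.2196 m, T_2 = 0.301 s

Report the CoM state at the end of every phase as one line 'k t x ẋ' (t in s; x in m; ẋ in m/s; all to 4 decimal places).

1 0.3180 -0.2302 -0.3900
2 0.6190 -0.6489 -2.6485

phase 1: p=-0.1355, T=0.318, ωT=1.121300, cosh=1.697348, sinh=1.371492; start (x,ẋ)=(-0.144500, -0.204100) → end (x,ẋ)=(-0.230162, -0.389953)
phase 2: p=0.2196, T=0.301, ωT=1.061356, cosh=1.618137, sinh=1.272151; start (x,ẋ)=(-0.230162, -0.389953) → end (x,ẋ)=(-0.648864, -2.648507)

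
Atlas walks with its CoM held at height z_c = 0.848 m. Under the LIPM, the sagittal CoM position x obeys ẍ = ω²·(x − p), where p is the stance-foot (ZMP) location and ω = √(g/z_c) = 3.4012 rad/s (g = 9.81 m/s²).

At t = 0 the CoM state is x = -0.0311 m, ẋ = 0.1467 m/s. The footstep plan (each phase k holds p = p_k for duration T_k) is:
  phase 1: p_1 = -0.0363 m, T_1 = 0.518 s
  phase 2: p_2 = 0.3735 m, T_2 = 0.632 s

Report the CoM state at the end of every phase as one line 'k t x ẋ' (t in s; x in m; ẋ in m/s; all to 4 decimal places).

phase 1: p=-0.0363, T=0.518, ωT=1.761822, cosh=2.997383, sinh=2.825652; start (x,ẋ)=(-0.031100, 0.146700) → end (x,ẋ)=(0.101162, 0.489691)
phase 2: p=0.3735, T=0.632, ωT=2.149558, cosh=4.348802, sinh=4.232266; start (x,ẋ)=(0.101162, 0.489691) → end (x,ẋ)=(-0.201499, -1.790677)

1 0.5180 0.1012 0.4897
2 1.1500 -0.2015 -1.7907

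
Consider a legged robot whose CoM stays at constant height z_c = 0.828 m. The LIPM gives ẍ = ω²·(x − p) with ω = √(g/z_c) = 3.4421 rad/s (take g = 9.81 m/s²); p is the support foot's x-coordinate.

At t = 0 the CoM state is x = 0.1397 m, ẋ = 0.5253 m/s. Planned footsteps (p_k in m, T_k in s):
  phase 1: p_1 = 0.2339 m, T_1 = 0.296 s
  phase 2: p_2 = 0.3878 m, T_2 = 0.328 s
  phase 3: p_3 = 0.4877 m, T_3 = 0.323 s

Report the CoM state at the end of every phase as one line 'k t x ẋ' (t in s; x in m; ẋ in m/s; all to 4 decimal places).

1 0.2960 0.2702 0.4318
2 0.6240 0.3607 0.1773
3 0.9470 0.3436 -0.2938

phase 1: p=0.2339, T=0.296, ωT=1.018862, cosh=1.565523, sinh=1.204517; start (x,ẋ)=(0.139700, 0.525300) → end (x,ẋ)=(0.270249, 0.431809)
phase 2: p=0.3878, T=0.328, ωT=1.129009, cosh=1.707972, sinh=1.384618; start (x,ẋ)=(0.270249, 0.431809) → end (x,ẋ)=(0.360727, 0.177273)
phase 3: p=0.4877, T=0.323, ωT=1.111798, cosh=1.684393, sinh=1.355427; start (x,ẋ)=(0.360727, 0.177273) → end (x,ẋ)=(0.343633, -0.293798)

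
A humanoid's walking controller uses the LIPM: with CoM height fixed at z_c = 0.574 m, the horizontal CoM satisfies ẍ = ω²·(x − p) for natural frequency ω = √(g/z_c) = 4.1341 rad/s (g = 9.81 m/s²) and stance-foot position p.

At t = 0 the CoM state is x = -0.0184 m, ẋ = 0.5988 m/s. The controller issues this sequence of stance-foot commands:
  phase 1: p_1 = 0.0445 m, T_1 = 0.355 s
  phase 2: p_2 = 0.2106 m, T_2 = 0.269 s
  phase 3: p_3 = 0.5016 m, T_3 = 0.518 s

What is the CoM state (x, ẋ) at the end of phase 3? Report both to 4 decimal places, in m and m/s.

phase 1: p=0.0445, T=0.355, ωT=1.467605, cosh=2.284655, sinh=2.054178; start (x,ẋ)=(-0.018400, 0.598800) → end (x,ẋ)=(0.198331, 0.833893)
phase 2: p=0.2106, T=0.269, ωT=1.112073, cosh=1.684766, sinh=1.355889; start (x,ẋ)=(0.198331, 0.833893) → end (x,ẋ)=(0.463427, 1.336142)
phase 3: p=0.5016, T=0.518, ωT=2.141464, cosh=4.314685, sinh=4.197203; start (x,ẋ)=(0.463427, 1.336142) → end (x,ẋ)=(1.693432, 5.102666)

x = 1.6934, ẋ = 5.1027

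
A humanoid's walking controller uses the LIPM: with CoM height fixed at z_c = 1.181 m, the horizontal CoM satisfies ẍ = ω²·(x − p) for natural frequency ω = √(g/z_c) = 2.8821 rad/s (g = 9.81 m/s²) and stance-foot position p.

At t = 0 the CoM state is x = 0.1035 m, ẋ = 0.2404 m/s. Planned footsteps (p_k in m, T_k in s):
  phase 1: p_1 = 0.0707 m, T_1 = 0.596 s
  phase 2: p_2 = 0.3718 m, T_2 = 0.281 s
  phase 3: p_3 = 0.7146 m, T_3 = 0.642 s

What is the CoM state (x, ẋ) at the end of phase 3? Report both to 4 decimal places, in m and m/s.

x = 2.0631, ẋ = 4.1042

phase 1: p=0.0707, T=0.596, ωT=1.717732, cosh=2.875674, sinh=2.696201; start (x,ẋ)=(0.103500, 0.240400) → end (x,ẋ)=(0.389916, 0.946192)
phase 2: p=0.3718, T=0.281, ωT=0.809870, cosh=1.346266, sinh=0.901350; start (x,ẋ)=(0.389916, 0.946192) → end (x,ẋ)=(0.692102, 1.320887)
phase 3: p=0.7146, T=0.642, ωT=1.850308, cosh=3.259484, sinh=3.102296; start (x,ẋ)=(0.692102, 1.320887) → end (x,ẋ)=(2.063071, 4.104250)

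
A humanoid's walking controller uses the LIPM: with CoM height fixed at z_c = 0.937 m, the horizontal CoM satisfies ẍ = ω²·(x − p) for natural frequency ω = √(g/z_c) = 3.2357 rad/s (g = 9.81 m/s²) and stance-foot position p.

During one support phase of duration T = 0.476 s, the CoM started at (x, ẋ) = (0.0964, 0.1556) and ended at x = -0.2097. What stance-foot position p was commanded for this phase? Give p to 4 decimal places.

ωT = 3.2357·0.476 = 1.540193; cosh(ωT) = 2.439916, sinh(ωT) = 2.225576
x(T) = p + (x₀−p)·cosh(ωT) + (ẋ₀/ω)·sinh(ωT) ⇒ p·(1 − cosh) = x(T) − x₀·cosh − (ẋ₀/ω)·sinh
numerator   = -0.2097 − (0.0964)·2.439916 − (0.1556/3.2357)·2.225576 = -0.551933
denominator = 1 − 2.439916 = -1.439916
p = -0.551933 / -1.439916 = 0.3833

p = 0.3833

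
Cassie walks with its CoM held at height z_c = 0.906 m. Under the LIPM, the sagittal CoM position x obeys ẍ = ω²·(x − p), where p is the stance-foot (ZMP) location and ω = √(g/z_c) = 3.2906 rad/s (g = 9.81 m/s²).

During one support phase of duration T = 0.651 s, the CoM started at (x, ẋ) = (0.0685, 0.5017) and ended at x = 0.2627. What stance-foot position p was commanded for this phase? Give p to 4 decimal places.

p = 0.2030

ωT = 3.2906·0.651 = 2.142181; cosh(ωT) = 4.317695, sinh(ωT) = 4.200297
x(T) = p + (x₀−p)·cosh(ωT) + (ẋ₀/ω)·sinh(ωT) ⇒ p·(1 − cosh) = x(T) − x₀·cosh − (ẋ₀/ω)·sinh
numerator   = 0.2627 − (0.0685)·4.317695 − (0.5017/3.2906)·4.200297 = -0.673459
denominator = 1 − 4.317695 = -3.317695
p = -0.673459 / -3.317695 = 0.2030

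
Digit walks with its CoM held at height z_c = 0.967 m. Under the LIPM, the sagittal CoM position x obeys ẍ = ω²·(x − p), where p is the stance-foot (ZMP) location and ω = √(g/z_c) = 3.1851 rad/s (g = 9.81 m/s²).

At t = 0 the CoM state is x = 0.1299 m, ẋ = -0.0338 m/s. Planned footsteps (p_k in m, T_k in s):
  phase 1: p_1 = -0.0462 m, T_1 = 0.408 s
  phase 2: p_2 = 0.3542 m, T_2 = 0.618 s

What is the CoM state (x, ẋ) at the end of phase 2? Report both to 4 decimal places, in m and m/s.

x = 1.0691, ẋ = 2.4325

phase 1: p=-0.0462, T=0.408, ωT=1.299521, cosh=1.970101, sinh=1.697438; start (x,ẋ)=(0.129900, -0.033800) → end (x,ẋ)=(0.282722, 0.885497)
phase 2: p=0.3542, T=0.618, ωT=1.968392, cosh=3.649418, sinh=3.509736; start (x,ẋ)=(0.282722, 0.885497) → end (x,ẋ)=(1.069096, 2.432502)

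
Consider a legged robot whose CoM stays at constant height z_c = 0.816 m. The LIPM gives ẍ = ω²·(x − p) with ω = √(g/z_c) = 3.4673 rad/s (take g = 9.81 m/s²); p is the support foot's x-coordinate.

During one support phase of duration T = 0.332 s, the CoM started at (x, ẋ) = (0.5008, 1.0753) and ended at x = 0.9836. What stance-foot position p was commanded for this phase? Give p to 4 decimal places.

ωT = 3.4673·0.332 = 1.151144; cosh(ωT) = 1.739041, sinh(ωT) = 1.422766
x(T) = p + (x₀−p)·cosh(ωT) + (ẋ₀/ω)·sinh(ωT) ⇒ p·(1 − cosh) = x(T) − x₀·cosh − (ẋ₀/ω)·sinh
numerator   = 0.9836 − (0.5008)·1.739041 − (1.0753/3.4673)·1.422766 = -0.328548
denominator = 1 − 1.739041 = -0.739041
p = -0.328548 / -0.739041 = 0.4446

p = 0.4446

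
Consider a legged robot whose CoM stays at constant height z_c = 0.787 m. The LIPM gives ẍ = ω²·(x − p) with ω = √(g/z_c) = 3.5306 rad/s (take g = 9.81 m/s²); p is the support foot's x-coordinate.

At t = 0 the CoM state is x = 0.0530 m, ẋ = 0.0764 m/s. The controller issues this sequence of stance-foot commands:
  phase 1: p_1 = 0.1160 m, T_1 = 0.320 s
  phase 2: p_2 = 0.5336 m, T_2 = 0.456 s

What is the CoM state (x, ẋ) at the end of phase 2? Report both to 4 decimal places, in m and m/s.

x = -0.8756, ẋ = -4.6613

phase 1: p=0.1160, T=0.320, ωT=1.129792, cosh=1.709057, sinh=1.385956; start (x,ẋ)=(0.053000, 0.076400) → end (x,ẋ)=(0.038321, -0.177703)
phase 2: p=0.5336, T=0.456, ωT=1.609954, cosh=2.601238, sinh=2.401341; start (x,ẋ)=(0.038321, -0.177703) → end (x,ẋ)=(-0.875604, -4.661313)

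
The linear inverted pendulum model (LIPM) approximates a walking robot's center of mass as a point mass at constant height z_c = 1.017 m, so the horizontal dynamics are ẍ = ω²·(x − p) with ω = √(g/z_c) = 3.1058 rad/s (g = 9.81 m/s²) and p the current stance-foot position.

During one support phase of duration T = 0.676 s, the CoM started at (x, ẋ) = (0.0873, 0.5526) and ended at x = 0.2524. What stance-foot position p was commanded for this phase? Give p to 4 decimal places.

p = 0.2624

ωT = 3.1058·0.676 = 2.099521; cosh(ωT) = 4.142386, sinh(ωT) = 4.019871
x(T) = p + (x₀−p)·cosh(ωT) + (ẋ₀/ω)·sinh(ωT) ⇒ p·(1 − cosh) = x(T) − x₀·cosh − (ẋ₀/ω)·sinh
numerator   = 0.2524 − (0.0873)·4.142386 − (0.5526/3.1058)·4.019871 = -0.824467
denominator = 1 − 4.142386 = -3.142386
p = -0.824467 / -3.142386 = 0.2624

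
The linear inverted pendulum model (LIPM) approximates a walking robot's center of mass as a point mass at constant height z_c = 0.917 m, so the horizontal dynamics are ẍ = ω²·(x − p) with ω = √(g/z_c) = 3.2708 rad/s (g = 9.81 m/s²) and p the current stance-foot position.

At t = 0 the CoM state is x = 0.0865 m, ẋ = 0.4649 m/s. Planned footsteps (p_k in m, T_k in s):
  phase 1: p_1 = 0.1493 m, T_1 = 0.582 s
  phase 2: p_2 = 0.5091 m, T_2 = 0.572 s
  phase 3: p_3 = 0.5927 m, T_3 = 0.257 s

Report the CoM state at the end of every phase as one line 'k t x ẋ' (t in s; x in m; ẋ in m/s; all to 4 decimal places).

1 0.5820 0.4002 0.9206
2 1.1540 1.0393 1.9309
3 1.4110 1.7634 4.0320

phase 1: p=0.1493, T=0.582, ωT=1.903606, cosh=3.429537, sinh=3.280507; start (x,ẋ)=(0.086500, 0.464900) → end (x,ẋ)=(0.400205, 0.920555)
phase 2: p=0.5091, T=0.572, ωT=1.870898, cosh=3.324054, sinh=3.170069; start (x,ẋ)=(0.400205, 0.920555) → end (x,ẋ)=(1.039331, 1.930878)
phase 3: p=0.5927, T=0.257, ωT=0.840596, cosh=1.374600, sinh=0.943147; start (x,ẋ)=(1.039331, 1.930878) → end (x,ẋ)=(1.763415, 4.031974)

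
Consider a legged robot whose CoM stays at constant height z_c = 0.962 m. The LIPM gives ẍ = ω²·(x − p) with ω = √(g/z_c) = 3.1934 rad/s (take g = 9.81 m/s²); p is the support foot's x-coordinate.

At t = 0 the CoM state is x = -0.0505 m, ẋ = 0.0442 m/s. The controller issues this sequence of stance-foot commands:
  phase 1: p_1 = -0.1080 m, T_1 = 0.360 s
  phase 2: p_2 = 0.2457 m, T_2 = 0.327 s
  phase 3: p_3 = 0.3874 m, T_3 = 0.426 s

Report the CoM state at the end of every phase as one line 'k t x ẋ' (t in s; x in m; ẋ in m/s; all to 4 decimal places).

phase 1: p=-0.1080, T=0.360, ωT=1.149624, cosh=1.736881, sinh=1.420125; start (x,ẋ)=(-0.050500, 0.044200) → end (x,ẋ)=(0.011527, 0.337534)
phase 2: p=0.2457, T=0.327, ωT=1.044242, cosh=1.596601, sinh=1.244642; start (x,ẋ)=(0.011527, 0.337534) → end (x,ẋ)=(0.003374, -0.391848)
phase 3: p=0.3874, T=0.426, ωT=1.360388, cosh=2.077134, sinh=1.820573; start (x,ẋ)=(0.003374, -0.391848) → end (x,ẋ)=(-0.633667, -3.046576)

1 0.3600 0.0115 0.3375
2 0.6870 0.0034 -0.3918
3 1.1130 -0.6337 -3.0466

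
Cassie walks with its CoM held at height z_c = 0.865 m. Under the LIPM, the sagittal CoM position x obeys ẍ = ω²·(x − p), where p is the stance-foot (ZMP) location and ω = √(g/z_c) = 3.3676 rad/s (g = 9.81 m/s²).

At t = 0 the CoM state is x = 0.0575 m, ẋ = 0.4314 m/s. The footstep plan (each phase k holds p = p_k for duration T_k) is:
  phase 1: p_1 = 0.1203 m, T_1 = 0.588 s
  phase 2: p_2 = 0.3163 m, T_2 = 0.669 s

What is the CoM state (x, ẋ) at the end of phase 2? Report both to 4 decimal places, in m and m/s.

x = 1.6227, ẋ = 4.4782

phase 1: p=0.1203, T=0.588, ωT=1.980149, cosh=3.690935, sinh=3.552886; start (x,ẋ)=(0.057500, 0.431400) → end (x,ẋ)=(0.343645, 0.840886)
phase 2: p=0.3163, T=0.669, ωT=2.252924, cosh=4.810307, sinh=4.705215; start (x,ẋ)=(0.343645, 0.840886) → end (x,ẋ)=(1.622725, 4.478210)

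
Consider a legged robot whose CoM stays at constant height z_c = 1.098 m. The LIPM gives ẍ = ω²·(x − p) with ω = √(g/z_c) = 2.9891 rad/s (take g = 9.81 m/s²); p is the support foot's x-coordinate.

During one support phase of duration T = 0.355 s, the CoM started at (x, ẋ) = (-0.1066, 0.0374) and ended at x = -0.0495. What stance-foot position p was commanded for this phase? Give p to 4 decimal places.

ωT = 2.9891·0.355 = 1.061130; cosh(ωT) = 1.617850, sinh(ωT) = 1.271786
x(T) = p + (x₀−p)·cosh(ωT) + (ẋ₀/ω)·sinh(ωT) ⇒ p·(1 − cosh) = x(T) − x₀·cosh − (ẋ₀/ω)·sinh
numerator   = -0.0495 − (-0.1066)·1.617850 − (0.0374/2.9891)·1.271786 = 0.107050
denominator = 1 − 1.617850 = -0.617850
p = 0.107050 / -0.617850 = -0.1733

p = -0.1733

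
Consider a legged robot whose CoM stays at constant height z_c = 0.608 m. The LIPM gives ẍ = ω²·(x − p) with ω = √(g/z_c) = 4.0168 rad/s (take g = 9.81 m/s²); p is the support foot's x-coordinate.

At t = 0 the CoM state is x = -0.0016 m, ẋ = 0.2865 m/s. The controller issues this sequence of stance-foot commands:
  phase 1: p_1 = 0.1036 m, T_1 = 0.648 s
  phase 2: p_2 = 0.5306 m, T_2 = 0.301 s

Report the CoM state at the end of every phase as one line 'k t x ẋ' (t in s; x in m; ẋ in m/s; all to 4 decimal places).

1 0.6480 -0.1316 -0.8924
2 0.9490 -1.0166 -5.6871

phase 1: p=0.1036, T=0.648, ωT=2.602886, cosh=6.788358, sinh=6.714298; start (x,ẋ)=(-0.001600, 0.286500) → end (x,ẋ)=(-0.131635, -0.892379)
phase 2: p=0.5306, T=0.301, ωT=1.209057, cosh=1.824401, sinh=1.525922; start (x,ẋ)=(-0.131635, -0.892379) → end (x,ẋ)=(-1.016583, -5.687110)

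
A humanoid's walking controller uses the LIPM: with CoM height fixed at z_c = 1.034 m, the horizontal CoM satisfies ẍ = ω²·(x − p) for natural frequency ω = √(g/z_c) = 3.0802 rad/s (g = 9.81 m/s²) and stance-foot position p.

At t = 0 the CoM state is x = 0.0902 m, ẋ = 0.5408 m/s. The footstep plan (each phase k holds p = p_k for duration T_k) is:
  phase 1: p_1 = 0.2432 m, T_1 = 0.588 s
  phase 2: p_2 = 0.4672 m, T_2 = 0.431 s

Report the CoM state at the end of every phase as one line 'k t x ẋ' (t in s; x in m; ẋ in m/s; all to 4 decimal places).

1 0.5880 0.2854 0.2954
2 1.0190 0.2684 -0.3857

phase 1: p=0.2432, T=0.588, ωT=1.811158, cosh=3.140495, sinh=2.977030; start (x,ẋ)=(0.090200, 0.540800) → end (x,ẋ)=(0.285390, 0.295393)
phase 2: p=0.4672, T=0.431, ωT=1.327566, cosh=2.018487, sinh=1.753365; start (x,ẋ)=(0.285390, 0.295393) → end (x,ẋ)=(0.268368, -0.385655)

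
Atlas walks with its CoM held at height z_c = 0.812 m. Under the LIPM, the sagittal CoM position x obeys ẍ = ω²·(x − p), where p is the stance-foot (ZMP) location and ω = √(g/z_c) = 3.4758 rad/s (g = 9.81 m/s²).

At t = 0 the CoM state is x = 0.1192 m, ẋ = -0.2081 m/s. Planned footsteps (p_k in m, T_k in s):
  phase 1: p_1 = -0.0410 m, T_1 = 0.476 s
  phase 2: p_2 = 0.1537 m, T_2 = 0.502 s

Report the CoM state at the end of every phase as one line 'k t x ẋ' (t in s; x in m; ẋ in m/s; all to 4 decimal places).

1 0.4760 0.2424 0.8389
2 0.9780 1.0852 3.3303

phase 1: p=-0.0410, T=0.476, ωT=1.654481, cosh=2.710777, sinh=2.519586; start (x,ẋ)=(0.119200, -0.208100) → end (x,ẋ)=(0.242416, 0.838851)
phase 2: p=0.1537, T=0.502, ωT=1.744852, cosh=2.949861, sinh=2.775190; start (x,ẋ)=(0.242416, 0.838851) → end (x,ẋ)=(1.085166, 3.330251)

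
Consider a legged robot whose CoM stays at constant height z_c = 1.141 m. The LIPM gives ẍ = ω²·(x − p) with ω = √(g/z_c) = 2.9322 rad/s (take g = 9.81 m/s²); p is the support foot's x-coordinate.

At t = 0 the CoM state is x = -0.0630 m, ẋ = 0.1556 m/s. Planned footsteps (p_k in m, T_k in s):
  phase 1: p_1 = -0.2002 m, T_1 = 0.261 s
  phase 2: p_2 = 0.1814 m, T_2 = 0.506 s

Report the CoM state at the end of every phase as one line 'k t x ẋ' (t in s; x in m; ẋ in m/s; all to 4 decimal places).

1 0.2610 0.0239 0.5423
2 0.7670 0.2030 0.2910

phase 1: p=-0.2002, T=0.261, ωT=0.765304, cosh=1.307420, sinh=0.842228; start (x,ẋ)=(-0.063000, 0.155600) → end (x,ẋ)=(0.023872, 0.542261)
phase 2: p=0.1814, T=0.506, ωT=1.483693, cosh=2.317999, sinh=2.091201; start (x,ẋ)=(0.023872, 0.542261) → end (x,ẋ)=(0.202982, 0.291026)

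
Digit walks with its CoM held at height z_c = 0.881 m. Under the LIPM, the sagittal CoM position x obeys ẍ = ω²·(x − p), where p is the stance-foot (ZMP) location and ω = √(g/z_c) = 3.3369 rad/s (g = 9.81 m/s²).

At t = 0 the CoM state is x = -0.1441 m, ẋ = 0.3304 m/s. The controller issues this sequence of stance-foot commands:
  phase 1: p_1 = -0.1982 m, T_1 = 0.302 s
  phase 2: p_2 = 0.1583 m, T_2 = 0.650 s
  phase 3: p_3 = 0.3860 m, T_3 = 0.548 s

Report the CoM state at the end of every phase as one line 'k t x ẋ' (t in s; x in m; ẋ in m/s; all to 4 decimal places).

1 0.3020 0.0033 0.7272
2 0.9520 0.4123 0.9899
3 1.5000 1.3697 3.4274

phase 1: p=-0.1982, T=0.302, ωT=1.007744, cosh=1.552228, sinh=1.187186; start (x,ẋ)=(-0.144100, 0.330400) → end (x,ẋ)=(0.003324, 0.727174)
phase 2: p=0.1583, T=0.650, ωT=2.168985, cosh=4.431846, sinh=4.317553; start (x,ẋ)=(0.003324, 0.727174) → end (x,ẋ)=(0.412346, 0.989942)
phase 3: p=0.3860, T=0.548, ωT=1.828621, cosh=3.192966, sinh=3.032331; start (x,ẋ)=(0.412346, 0.989942) → end (x,ẋ)=(1.369707, 3.427431)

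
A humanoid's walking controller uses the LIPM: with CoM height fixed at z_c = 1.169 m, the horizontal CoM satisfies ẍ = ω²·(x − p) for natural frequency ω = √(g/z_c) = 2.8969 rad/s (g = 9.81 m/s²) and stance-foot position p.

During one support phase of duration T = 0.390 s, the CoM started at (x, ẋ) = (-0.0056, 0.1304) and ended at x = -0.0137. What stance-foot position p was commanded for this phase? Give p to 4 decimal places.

ωT = 2.8969·0.390 = 1.129791; cosh(ωT) = 1.709055, sinh(ωT) = 1.385954
x(T) = p + (x₀−p)·cosh(ωT) + (ẋ₀/ω)·sinh(ωT) ⇒ p·(1 − cosh) = x(T) − x₀·cosh − (ẋ₀/ω)·sinh
numerator   = -0.0137 − (-0.0056)·1.709055 − (0.1304/2.8969)·1.385954 = -0.066516
denominator = 1 − 1.709055 = -0.709055
p = -0.066516 / -0.709055 = 0.0938

p = 0.0938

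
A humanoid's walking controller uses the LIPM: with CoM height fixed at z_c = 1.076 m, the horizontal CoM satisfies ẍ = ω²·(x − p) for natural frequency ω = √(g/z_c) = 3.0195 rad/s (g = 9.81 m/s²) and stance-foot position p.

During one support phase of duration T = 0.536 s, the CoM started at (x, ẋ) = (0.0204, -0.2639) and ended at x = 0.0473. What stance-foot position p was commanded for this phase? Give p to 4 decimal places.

p = -0.1268

ωT = 3.0195·0.536 = 1.618452; cosh(ωT) = 2.621740, sinh(ωT) = 2.423534
x(T) = p + (x₀−p)·cosh(ωT) + (ẋ₀/ω)·sinh(ωT) ⇒ p·(1 − cosh) = x(T) − x₀·cosh − (ẋ₀/ω)·sinh
numerator   = 0.0473 − (0.0204)·2.621740 − (-0.2639/3.0195)·2.423534 = 0.205630
denominator = 1 − 2.621740 = -1.621740
p = 0.205630 / -1.621740 = -0.1268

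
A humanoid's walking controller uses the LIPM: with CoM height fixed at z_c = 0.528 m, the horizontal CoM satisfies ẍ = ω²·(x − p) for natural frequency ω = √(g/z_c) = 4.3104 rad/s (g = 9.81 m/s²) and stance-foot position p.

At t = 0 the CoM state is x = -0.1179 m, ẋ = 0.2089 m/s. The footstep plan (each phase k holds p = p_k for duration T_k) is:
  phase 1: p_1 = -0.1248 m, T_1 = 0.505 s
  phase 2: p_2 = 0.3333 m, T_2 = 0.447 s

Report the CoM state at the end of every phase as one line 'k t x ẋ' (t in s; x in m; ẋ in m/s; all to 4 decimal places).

phase 1: p=-0.1248, T=0.505, ωT=2.176752, cosh=4.465515, sinh=4.352105; start (x,ẋ)=(-0.117900, 0.208900) → end (x,ẋ)=(0.116933, 1.062285)
phase 2: p=0.3333, T=0.447, ωT=1.926749, cosh=3.506384, sinh=3.360763; start (x,ẋ)=(0.116933, 1.062285) → end (x,ẋ)=(0.402885, 0.590441)

1 0.5050 0.1169 1.0623
2 0.9520 0.4029 0.5904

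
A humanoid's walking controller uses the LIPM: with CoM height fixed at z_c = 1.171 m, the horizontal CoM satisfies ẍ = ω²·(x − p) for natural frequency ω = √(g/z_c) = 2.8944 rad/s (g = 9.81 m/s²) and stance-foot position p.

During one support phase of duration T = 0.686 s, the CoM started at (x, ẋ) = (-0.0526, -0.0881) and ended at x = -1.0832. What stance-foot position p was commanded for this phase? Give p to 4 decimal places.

ωT = 2.8944·0.686 = 1.985558; cosh(ωT) = 3.710209, sinh(ωT) = 3.572905
x(T) = p + (x₀−p)·cosh(ωT) + (ẋ₀/ω)·sinh(ωT) ⇒ p·(1 − cosh) = x(T) − x₀·cosh − (ẋ₀/ω)·sinh
numerator   = -1.0832 − (-0.0526)·3.710209 − (-0.0881/2.8944)·3.572905 = -0.779291
denominator = 1 − 3.710209 = -2.710209
p = -0.779291 / -2.710209 = 0.2875

p = 0.2875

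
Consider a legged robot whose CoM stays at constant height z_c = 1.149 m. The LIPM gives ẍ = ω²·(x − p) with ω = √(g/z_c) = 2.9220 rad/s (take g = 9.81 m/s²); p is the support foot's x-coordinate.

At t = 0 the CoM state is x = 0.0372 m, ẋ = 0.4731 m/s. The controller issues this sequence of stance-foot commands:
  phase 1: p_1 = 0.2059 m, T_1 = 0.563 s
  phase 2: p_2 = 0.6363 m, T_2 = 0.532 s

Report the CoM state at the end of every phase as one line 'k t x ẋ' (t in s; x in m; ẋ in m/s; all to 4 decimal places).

1 0.5630 0.1564 0.0418
2 1.0950 -0.5177 -3.0667

phase 1: p=0.2059, T=0.563, ωT=1.645086, cosh=2.687226, sinh=2.494230; start (x,ẋ)=(0.037200, 0.473100) → end (x,ẋ)=(0.156405, 0.041817)
phase 2: p=0.6363, T=0.532, ωT=1.554504, cosh=2.472016, sinh=2.260722; start (x,ẋ)=(0.156405, 0.041817) → end (x,ẋ)=(-0.517655, -3.066732)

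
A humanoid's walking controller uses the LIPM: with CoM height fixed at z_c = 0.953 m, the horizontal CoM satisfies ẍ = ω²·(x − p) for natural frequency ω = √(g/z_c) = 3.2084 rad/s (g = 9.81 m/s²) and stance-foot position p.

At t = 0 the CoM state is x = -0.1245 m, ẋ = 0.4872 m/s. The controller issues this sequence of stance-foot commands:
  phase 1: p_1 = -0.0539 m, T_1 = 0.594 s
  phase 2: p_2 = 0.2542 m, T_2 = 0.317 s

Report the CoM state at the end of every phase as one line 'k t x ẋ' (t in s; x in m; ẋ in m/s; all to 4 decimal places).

1 0.5940 0.2028 0.9296
2 0.9110 0.5220 1.2549

phase 1: p=-0.0539, T=0.594, ωT=1.905790, cosh=3.436710, sinh=3.288005; start (x,ẋ)=(-0.124500, 0.487200) → end (x,ẋ)=(0.202756, 0.929589)
phase 2: p=0.2542, T=0.317, ωT=1.017063, cosh=1.563358, sinh=1.201703; start (x,ẋ)=(0.202756, 0.929589) → end (x,ẋ)=(0.521952, 1.254938)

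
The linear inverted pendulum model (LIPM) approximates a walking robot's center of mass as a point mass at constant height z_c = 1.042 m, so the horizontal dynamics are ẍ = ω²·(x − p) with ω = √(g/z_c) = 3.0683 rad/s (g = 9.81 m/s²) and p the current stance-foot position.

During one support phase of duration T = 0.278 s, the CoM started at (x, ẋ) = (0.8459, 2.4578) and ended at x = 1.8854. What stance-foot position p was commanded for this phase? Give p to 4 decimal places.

p = 0.1463

ωT = 3.0683·0.278 = 0.852987; cosh(ωT) = 1.386393, sinh(ωT) = 0.960253
x(T) = p + (x₀−p)·cosh(ωT) + (ẋ₀/ω)·sinh(ωT) ⇒ p·(1 − cosh) = x(T) − x₀·cosh − (ẋ₀/ω)·sinh
numerator   = 1.8854 − (0.8459)·1.386393 − (2.4578/3.0683)·0.960253 = -0.056542
denominator = 1 − 1.386393 = -0.386393
p = -0.056542 / -0.386393 = 0.1463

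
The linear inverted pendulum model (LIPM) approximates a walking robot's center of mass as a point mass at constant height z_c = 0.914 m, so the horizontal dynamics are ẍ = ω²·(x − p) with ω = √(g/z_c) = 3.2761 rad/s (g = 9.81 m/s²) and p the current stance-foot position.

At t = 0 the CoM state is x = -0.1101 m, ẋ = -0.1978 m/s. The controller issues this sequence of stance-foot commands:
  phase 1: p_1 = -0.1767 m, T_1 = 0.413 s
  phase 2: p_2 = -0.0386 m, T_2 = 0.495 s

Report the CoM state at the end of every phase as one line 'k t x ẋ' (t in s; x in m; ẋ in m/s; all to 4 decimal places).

phase 1: p=-0.1767, T=0.413, ωT=1.353029, cosh=2.063792, sinh=1.805336; start (x,ẋ)=(-0.110100, -0.197800) → end (x,ẋ)=(-0.148252, -0.014315)
phase 2: p=-0.0386, T=0.495, ωT=1.621670, cosh=2.629551, sinh=2.431982; start (x,ẋ)=(-0.148252, -0.014315) → end (x,ẋ)=(-0.337561, -0.911282)

1 0.4130 -0.1483 -0.0143
2 0.9080 -0.3376 -0.9113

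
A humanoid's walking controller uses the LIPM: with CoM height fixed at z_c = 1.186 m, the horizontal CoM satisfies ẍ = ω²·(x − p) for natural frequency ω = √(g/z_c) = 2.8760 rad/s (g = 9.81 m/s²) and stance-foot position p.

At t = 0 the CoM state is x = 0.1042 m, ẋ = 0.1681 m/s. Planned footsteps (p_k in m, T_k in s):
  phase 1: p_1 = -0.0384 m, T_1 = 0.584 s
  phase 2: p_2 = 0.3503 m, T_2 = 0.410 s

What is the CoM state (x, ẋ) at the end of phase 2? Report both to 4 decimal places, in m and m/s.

phase 1: p=-0.0384, T=0.584, ωT=1.679584, cosh=2.774888, sinh=2.588436; start (x,ẋ)=(0.104200, 0.168100) → end (x,ẋ)=(0.508591, 1.528022)
phase 2: p=0.3503, T=0.410, ωT=1.179160, cosh=1.779589, sinh=1.472052; start (x,ẋ)=(0.508591, 1.528022) → end (x,ẋ)=(1.414096, 3.389397)

x = 1.4141, ẋ = 3.3894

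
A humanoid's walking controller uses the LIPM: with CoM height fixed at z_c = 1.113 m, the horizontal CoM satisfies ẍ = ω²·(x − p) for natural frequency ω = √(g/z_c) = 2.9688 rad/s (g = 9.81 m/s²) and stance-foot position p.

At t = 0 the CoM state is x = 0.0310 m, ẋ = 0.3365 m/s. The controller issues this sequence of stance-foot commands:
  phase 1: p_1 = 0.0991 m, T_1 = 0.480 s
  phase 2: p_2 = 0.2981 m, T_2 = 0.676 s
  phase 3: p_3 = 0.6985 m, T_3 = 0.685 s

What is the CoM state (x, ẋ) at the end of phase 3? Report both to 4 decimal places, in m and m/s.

phase 1: p=0.0991, T=0.480, ωT=1.425024, cosh=2.199230, sinh=1.958727; start (x,ẋ)=(0.031000, 0.336500) → end (x,ẋ)=(0.171345, 0.344035)
phase 2: p=0.2981, T=0.676, ωT=2.006909, cosh=3.787343, sinh=3.652939; start (x,ẋ)=(0.171345, 0.344035) → end (x,ẋ)=(0.241352, -0.071658)
phase 3: p=0.6985, T=0.685, ωT=2.033628, cosh=3.886310, sinh=3.755450; start (x,ẋ)=(0.241352, -0.071658) → end (x,ẋ)=(-1.168766, -5.375316)

x = -1.1688, ẋ = -5.3753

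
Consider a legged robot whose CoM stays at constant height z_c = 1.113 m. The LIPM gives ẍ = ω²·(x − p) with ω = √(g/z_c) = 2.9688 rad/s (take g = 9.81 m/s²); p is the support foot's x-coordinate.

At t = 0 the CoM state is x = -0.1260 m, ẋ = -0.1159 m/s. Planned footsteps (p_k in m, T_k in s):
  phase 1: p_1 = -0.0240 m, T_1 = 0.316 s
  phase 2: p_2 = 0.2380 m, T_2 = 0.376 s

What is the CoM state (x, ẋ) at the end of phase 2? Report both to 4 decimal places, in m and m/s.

x = -0.7591, ẋ = -2.6816

phase 1: p=-0.0240, T=0.316, ωT=0.938141, cosh=1.473291, sinh=1.081936; start (x,ẋ)=(-0.126000, -0.115900) → end (x,ẋ)=(-0.216514, -0.498384)
phase 2: p=0.2380, T=0.376, ωT=1.116269, cosh=1.690470, sinh=1.362970; start (x,ẋ)=(-0.216514, -0.498384) → end (x,ẋ)=(-0.759149, -2.681640)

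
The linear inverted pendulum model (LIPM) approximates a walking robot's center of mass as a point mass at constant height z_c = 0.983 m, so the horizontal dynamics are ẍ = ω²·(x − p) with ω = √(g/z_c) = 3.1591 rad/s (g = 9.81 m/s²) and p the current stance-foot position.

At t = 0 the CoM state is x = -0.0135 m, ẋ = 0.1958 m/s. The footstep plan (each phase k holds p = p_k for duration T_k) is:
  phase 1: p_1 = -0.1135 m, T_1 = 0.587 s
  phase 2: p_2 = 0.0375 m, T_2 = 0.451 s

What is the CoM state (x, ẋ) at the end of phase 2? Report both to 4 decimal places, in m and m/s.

phase 1: p=-0.1135, T=0.587, ωT=1.854392, cosh=3.272180, sinh=3.115632; start (x,ẋ)=(-0.013500, 0.195800) → end (x,ẋ)=(0.406824, 1.624952)
phase 2: p=0.0375, T=0.451, ωT=1.424754, cosh=2.198702, sinh=1.958134; start (x,ẋ)=(0.406824, 1.624952) → end (x,ẋ)=(1.856742, 5.857400)

x = 1.8567, ẋ = 5.8574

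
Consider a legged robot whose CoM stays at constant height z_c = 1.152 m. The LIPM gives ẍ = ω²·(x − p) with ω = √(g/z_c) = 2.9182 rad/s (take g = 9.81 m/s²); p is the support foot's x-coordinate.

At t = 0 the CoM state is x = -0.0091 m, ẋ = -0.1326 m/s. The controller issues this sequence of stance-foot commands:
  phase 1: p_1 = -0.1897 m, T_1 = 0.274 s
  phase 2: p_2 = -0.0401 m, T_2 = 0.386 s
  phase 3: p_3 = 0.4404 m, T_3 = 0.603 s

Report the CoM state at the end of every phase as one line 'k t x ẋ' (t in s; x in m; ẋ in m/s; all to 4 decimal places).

1 0.2740 0.0114 0.2905
2 0.6600 0.1851 0.7027
3 1.2630 0.3557 0.0019

phase 1: p=-0.1897, T=0.274, ωT=0.799587, cosh=1.337068, sinh=0.887553; start (x,ẋ)=(-0.009100, -0.132600) → end (x,ẋ)=(0.011445, 0.290469)
phase 2: p=-0.0401, T=0.386, ωT=1.126425, cosh=1.704400, sinh=1.380210; start (x,ẋ)=(0.011445, 0.290469) → end (x,ẋ)=(0.185135, 0.702685)
phase 3: p=0.4404, T=0.603, ωT=1.759675, cosh=2.991324, sinh=2.819223; start (x,ẋ)=(0.185135, 0.702685) → end (x,ẋ)=(0.355673, 0.001883)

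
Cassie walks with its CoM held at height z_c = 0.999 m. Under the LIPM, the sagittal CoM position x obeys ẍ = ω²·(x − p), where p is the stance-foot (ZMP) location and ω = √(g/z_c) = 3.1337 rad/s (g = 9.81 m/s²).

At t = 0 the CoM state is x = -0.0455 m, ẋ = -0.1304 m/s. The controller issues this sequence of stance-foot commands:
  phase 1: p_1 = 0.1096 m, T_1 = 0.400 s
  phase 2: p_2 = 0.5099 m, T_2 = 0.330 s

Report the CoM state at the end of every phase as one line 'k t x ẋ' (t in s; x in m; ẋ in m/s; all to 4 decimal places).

1 0.4000 -0.2511 -1.0288
2 0.7300 -1.0989 -4.5594

phase 1: p=0.1096, T=0.400, ωT=1.253480, cosh=1.894010, sinh=1.608501; start (x,ẋ)=(-0.045500, -0.130400) → end (x,ẋ)=(-0.251094, -1.028769)
phase 2: p=0.5099, T=0.330, ωT=1.034121, cosh=1.584086, sinh=1.228547; start (x,ẋ)=(-0.251094, -1.028769) → end (x,ẋ)=(-1.098902, -4.559409)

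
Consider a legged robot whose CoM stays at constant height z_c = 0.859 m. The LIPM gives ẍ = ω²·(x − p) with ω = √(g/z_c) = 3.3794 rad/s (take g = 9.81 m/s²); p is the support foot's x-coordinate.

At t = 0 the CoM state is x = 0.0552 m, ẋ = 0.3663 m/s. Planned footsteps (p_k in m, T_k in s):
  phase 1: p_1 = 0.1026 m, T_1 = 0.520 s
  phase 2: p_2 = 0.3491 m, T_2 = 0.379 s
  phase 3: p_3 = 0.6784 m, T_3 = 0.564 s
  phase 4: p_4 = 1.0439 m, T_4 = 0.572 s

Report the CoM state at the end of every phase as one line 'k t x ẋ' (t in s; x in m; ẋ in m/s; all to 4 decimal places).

1 0.5200 0.2659 0.6428
2 0.8990 0.5038 0.7794
3 1.4630 0.8367 0.7386
4 2.0350 1.0524 0.2370

phase 1: p=0.1026, T=0.520, ωT=1.757288, cosh=2.984604, sinh=2.812092; start (x,ẋ)=(0.055200, 0.366300) → end (x,ẋ)=(0.265938, 0.642809)
phase 2: p=0.3491, T=0.379, ωT=1.280793, cosh=1.938654, sinh=1.660837; start (x,ẋ)=(0.265938, 0.642809) → end (x,ẋ)=(0.503792, 0.779428)
phase 3: p=0.6784, T=0.564, ωT=1.905982, cosh=3.437342, sinh=3.288665; start (x,ẋ)=(0.503792, 0.779428) → end (x,ẋ)=(0.836715, 0.738622)
phase 4: p=1.0439, T=0.572, ωT=1.933017, cosh=3.527518, sinh=3.382807; start (x,ẋ)=(0.836715, 0.738622) → end (x,ẋ)=(1.052418, 0.236993)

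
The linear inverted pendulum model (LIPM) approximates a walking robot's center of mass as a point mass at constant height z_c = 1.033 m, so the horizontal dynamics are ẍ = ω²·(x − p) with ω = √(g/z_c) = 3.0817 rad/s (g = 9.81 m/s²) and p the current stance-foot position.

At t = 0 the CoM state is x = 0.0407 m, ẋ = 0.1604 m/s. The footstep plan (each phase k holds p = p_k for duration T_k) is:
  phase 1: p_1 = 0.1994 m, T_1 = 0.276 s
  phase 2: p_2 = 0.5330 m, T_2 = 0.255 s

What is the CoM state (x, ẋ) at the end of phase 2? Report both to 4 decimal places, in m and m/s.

x = -0.2034, ẋ = -1.6745

phase 1: p=0.1994, T=0.276, ωT=0.850549, cosh=1.384056, sinh=0.956876; start (x,ẋ)=(0.040700, 0.160400) → end (x,ẋ)=(0.029555, -0.245973)
phase 2: p=0.5330, T=0.255, ωT=0.785834, cosh=1.324987, sinh=0.869248; start (x,ẋ)=(0.029555, -0.245973) → end (x,ẋ)=(-0.203439, -1.674520)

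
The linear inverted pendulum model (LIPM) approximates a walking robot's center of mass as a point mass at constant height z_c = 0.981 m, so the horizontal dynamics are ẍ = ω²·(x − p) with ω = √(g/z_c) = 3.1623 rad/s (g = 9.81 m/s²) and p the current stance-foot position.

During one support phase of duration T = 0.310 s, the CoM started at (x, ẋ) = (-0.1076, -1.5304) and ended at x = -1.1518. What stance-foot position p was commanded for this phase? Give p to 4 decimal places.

p = 0.8344

ωT = 3.1623·0.310 = 0.980313; cosh(ωT) = 1.520242, sinh(ωT) = 1.145048
x(T) = p + (x₀−p)·cosh(ωT) + (ẋ₀/ω)·sinh(ωT) ⇒ p·(1 − cosh) = x(T) − x₀·cosh − (ẋ₀/ω)·sinh
numerator   = -1.1518 − (-0.1076)·1.520242 − (-1.5304/3.1623)·1.145048 = -0.434074
denominator = 1 − 1.520242 = -0.520242
p = -0.434074 / -0.520242 = 0.8344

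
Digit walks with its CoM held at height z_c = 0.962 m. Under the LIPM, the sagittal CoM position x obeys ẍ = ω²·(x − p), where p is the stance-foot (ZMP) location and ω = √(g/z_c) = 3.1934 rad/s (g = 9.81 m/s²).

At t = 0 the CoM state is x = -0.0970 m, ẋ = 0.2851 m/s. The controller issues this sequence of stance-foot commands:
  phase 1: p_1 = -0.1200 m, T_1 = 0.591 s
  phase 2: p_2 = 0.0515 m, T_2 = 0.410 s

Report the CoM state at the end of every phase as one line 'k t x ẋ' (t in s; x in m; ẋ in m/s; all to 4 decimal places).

phase 1: p=-0.1200, T=0.591, ωT=1.887299, cosh=3.376498, sinh=3.225018; start (x,ẋ)=(-0.097000, 0.285100) → end (x,ẋ)=(0.245582, 1.199511)
phase 2: p=0.0515, T=0.410, ωT=1.309294, cosh=1.986784, sinh=1.716774; start (x,ẋ)=(0.245582, 1.199511) → end (x,ẋ)=(1.081958, 3.447197)

1 0.5910 0.2456 1.1995
2 1.0010 1.0820 3.4472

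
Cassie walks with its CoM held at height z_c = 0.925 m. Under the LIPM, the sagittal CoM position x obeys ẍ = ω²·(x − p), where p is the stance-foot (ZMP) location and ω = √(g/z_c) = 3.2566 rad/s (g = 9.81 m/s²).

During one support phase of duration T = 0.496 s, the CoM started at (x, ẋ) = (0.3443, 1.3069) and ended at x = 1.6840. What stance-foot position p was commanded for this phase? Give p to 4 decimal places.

ωT = 3.2566·0.496 = 1.615274; cosh(ωT) = 2.614050, sinh(ωT) = 2.415214
x(T) = p + (x₀−p)·cosh(ωT) + (ẋ₀/ω)·sinh(ωT) ⇒ p·(1 − cosh) = x(T) − x₀·cosh − (ẋ₀/ω)·sinh
numerator   = 1.6840 − (0.3443)·2.614050 − (1.3069/3.2566)·2.415214 = -0.185262
denominator = 1 − 2.614050 = -1.614050
p = -0.185262 / -1.614050 = 0.1148

p = 0.1148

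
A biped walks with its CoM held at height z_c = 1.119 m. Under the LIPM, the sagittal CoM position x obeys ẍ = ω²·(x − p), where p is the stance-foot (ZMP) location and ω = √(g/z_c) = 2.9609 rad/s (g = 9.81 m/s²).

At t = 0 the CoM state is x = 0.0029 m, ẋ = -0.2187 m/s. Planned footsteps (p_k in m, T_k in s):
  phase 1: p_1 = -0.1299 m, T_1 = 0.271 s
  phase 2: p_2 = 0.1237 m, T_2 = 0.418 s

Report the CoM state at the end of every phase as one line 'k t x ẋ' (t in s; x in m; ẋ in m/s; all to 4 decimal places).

1 0.2710 -0.0178 0.0575
2 0.6890 -0.1101 -0.5541

phase 1: p=-0.1299, T=0.271, ωT=0.802404, cosh=1.339574, sinh=0.891324; start (x,ẋ)=(0.002900, -0.218700) → end (x,ẋ)=(-0.017840, 0.057510)
phase 2: p=0.1237, T=0.418, ωT=1.237656, cosh=1.868793, sinh=1.578730; start (x,ẋ)=(-0.017840, 0.057510) → end (x,ẋ)=(-0.110145, -0.554149)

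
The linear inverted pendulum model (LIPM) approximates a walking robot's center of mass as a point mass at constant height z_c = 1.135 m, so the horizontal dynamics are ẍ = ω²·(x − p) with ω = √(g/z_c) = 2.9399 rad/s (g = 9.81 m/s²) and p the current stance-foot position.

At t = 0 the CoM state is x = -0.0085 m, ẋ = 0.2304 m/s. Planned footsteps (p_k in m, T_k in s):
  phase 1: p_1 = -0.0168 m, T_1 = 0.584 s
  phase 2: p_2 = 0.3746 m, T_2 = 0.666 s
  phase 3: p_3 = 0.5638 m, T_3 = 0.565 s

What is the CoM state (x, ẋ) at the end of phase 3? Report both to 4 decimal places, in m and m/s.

phase 1: p=-0.0168, T=0.584, ωT=1.716902, cosh=2.873437, sinh=2.693815; start (x,ẋ)=(-0.008500, 0.230400) → end (x,ẋ)=(0.218164, 0.727772)
phase 2: p=0.3746, T=0.666, ωT=1.957973, cosh=3.613049, sinh=3.471905; start (x,ẋ)=(0.218164, 0.727772) → end (x,ẋ)=(0.668858, 1.032724)
phase 3: p=0.5638, T=0.565, ωT=1.661043, cosh=2.727371, sinh=2.537431; start (x,ẋ)=(0.668858, 1.032724) → end (x,ẋ)=(1.741679, 3.600337)

x = 1.7417, ẋ = 3.6003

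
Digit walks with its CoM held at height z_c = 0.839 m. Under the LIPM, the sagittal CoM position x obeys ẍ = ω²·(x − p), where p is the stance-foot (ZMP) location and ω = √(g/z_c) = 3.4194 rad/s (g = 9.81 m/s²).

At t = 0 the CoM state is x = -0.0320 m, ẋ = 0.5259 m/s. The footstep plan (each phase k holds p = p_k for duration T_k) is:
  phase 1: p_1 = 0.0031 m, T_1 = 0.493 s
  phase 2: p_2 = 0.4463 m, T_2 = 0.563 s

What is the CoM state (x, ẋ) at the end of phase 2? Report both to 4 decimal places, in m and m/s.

x = 1.0880, ẋ = 2.4327

phase 1: p=0.0031, T=0.493, ωT=1.685764, cosh=2.790938, sinh=2.605635; start (x,ẋ)=(-0.032000, 0.525900) → end (x,ẋ)=(0.305882, 1.155024)
phase 2: p=0.4463, T=0.563, ωT=1.925122, cosh=3.500922, sinh=3.355064; start (x,ẋ)=(0.305882, 1.155024) → end (x,ẋ)=(1.087999, 2.432729)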